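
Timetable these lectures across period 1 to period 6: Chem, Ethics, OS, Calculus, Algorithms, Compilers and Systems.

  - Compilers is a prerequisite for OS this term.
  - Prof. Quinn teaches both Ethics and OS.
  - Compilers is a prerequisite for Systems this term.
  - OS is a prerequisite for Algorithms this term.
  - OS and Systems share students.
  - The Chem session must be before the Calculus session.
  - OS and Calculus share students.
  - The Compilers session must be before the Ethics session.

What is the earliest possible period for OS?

period 2

Precedence pushes OS to at least period 2; downstream work caps OS at period 5.
OS at period 2 is achievable: Compilers -> period 1; OS -> period 2; Calculus -> period 3; Ethics -> period 3; Systems -> period 3; Algorithms -> period 3; Chem -> period 1.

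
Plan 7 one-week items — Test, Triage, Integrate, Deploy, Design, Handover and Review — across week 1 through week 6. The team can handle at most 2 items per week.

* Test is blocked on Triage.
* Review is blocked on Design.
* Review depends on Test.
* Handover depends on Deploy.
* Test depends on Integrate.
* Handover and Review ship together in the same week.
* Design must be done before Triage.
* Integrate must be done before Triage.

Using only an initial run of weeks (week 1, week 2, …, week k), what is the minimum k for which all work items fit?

The precedence chain requires at least 4 distinct weeks.
With at most 2 per week and 7 work items, at least 4 weeks are needed.
4 works (last occupied week: week 4): for example Design=week 1; Review=week 4; Handover=week 4; Deploy=week 2; Integrate=week 1; Triage=week 2; Test=week 3.

4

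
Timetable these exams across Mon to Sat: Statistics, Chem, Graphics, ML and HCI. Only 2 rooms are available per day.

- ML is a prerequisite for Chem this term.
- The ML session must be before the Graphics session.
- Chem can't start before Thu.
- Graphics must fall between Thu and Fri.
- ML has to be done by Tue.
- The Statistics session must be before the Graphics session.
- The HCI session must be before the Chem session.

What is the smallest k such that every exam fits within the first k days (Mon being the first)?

4 days

The precedence chain requires at least 2 distinct days.
With at most 2 per day and 5 exams, at least 3 days are needed.
Chem can't be placed before Thu — that is day 4 counting from Mon — so the schedule must run through at least 4 days.
4 works (last occupied day: Thu): for example Chem=Thu; Graphics=Thu; HCI=Tue; Statistics=Mon; ML=Mon.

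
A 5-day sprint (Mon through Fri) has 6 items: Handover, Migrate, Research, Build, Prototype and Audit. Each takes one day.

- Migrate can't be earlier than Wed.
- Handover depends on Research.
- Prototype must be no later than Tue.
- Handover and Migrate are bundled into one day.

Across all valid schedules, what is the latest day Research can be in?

Downstream work caps Research at Thu.
Research at Thu is achievable: Migrate=Fri; Handover=Fri; Build=Mon; Audit=Mon; Research=Thu; Prototype=Mon.

Thu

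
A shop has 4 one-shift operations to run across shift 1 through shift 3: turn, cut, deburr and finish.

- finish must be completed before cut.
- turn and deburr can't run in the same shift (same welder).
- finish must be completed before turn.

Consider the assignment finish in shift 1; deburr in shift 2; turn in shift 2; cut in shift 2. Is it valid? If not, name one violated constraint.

No. turn and deburr can't run in the same shift (same welder) is not satisfied.

finish must be completed before turn — holds.
finish must be completed before cut — holds.
turn and deburr can't run in the same shift (same welder) — violated.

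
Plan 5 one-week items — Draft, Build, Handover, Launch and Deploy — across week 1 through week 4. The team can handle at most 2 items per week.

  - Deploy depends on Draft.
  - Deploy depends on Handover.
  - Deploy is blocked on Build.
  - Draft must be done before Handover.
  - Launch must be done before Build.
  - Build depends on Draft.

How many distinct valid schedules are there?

Splitting on Draft: it can be week 1 (7), week 2 (2). Listing each branch's schedules as (Build, Handover, Launch, Deploy) by week number:
Draft=week 1: (2,2,1,3) (2,2,1,4) (2,3,1,4) (3,2,1,4) (3,2,2,4) (3,3,1,4) (3,3,2,4) — 7.
Draft=week 2: (3,3,1,4) (3,3,2,4) — 2.
Summing: 7 + 2 = 9.

9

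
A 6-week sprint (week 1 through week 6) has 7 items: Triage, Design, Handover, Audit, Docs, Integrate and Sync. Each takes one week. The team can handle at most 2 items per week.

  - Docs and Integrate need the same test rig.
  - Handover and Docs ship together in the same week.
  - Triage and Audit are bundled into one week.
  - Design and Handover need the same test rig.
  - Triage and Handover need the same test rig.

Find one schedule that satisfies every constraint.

Docs -> week 3, Triage -> week 1, Design -> week 2, Integrate -> week 2, Audit -> week 1, Handover -> week 3, Sync -> week 4

Checking: Triage(week 1) != Handover(week 3); Design(week 2) != Handover(week 3); Docs(week 3) != Integrate(week 2); Triage = Audit = week 1; Handover = Docs = week 3; max 2 per week (cap 2).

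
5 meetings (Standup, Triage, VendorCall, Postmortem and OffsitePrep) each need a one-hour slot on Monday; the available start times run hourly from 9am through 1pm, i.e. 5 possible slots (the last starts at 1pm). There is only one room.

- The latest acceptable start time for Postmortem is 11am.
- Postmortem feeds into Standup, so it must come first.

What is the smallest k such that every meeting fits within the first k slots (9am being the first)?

The precedence chain requires at least 2 distinct slots.
With at most 1 per slot and 5 meetings, at least 5 slots are needed.
5 works (last occupied slot: 1pm): for example VendorCall=12pm; OffsitePrep=1pm; Standup=10am; Triage=11am; Postmortem=9am.

5 slots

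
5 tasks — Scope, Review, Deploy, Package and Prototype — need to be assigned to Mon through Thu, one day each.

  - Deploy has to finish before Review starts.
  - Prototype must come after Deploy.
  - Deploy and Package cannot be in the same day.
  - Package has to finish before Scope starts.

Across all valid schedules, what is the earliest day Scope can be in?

Precedence pushes Scope to at least Tue.
Scope at Tue is achievable: Scope=Tue, Review=Wed, Prototype=Wed, Deploy=Tue, Package=Mon.

Tue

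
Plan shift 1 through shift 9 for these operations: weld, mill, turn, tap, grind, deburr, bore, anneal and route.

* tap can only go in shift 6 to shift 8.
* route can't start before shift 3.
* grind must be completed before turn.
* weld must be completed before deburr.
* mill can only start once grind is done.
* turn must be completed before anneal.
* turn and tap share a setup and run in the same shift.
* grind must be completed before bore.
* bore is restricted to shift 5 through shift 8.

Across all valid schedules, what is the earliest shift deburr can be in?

shift 2

Precedence pushes deburr to at least shift 2.
deburr at shift 2 is achievable: weld in shift 1; route in shift 3; grind in shift 1; tap in shift 6; turn in shift 6; mill in shift 2; deburr in shift 2; bore in shift 5; anneal in shift 7.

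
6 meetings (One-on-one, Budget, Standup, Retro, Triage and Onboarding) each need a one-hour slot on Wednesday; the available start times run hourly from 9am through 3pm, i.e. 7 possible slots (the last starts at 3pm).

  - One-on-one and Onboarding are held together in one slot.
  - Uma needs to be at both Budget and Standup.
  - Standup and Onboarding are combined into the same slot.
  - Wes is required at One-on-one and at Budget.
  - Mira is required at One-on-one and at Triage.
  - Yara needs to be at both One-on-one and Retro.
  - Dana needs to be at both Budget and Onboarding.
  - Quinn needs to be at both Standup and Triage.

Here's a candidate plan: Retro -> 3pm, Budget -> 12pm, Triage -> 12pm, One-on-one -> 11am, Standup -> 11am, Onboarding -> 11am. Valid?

Yes

Quinn needs to be at both Standup and Triage — holds.
Standup and Onboarding are combined into the same slot — holds.
Yara needs to be at both One-on-one and Retro — holds.
Mira is required at One-on-one and at Triage — holds.
Wes is required at One-on-one and at Budget — holds.
Dana needs to be at both Budget and Onboarding — holds.
One-on-one and Onboarding are held together in one slot — holds.
Uma needs to be at both Budget and Standup — holds.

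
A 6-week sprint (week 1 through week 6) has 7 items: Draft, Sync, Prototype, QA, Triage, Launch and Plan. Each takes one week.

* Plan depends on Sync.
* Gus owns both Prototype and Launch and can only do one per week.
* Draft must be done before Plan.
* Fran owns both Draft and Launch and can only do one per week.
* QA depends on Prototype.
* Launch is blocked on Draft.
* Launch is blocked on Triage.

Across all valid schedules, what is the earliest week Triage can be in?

Downstream work caps Triage at week 5.
Triage at week 1 is achievable: Prototype in week 1, Launch in week 2, Triage in week 1, Draft in week 1, QA in week 2, Plan in week 2, Sync in week 1.

week 1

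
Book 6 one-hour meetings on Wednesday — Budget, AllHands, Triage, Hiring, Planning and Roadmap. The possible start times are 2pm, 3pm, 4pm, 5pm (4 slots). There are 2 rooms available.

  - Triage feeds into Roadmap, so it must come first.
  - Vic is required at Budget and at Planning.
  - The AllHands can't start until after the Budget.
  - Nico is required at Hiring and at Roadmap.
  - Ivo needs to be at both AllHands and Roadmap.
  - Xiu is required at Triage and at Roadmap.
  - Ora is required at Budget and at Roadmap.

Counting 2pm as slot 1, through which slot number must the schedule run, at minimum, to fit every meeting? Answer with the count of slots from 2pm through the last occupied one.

The precedence chain requires at least 2 distinct slots.
With at most 2 per slot and 6 meetings, at least 3 slots are needed.
3 works (last occupied slot: 4pm): for example Triage in 2pm, Hiring in 3pm, Roadmap in 4pm, Budget in 2pm, AllHands in 3pm, Planning in 4pm.

3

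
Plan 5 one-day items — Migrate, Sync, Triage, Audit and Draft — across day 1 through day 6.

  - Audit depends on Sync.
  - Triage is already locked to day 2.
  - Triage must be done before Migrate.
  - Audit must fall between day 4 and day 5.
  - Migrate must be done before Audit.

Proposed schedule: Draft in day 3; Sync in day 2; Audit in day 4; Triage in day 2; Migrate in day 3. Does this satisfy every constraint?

Valid

Audit depends on Sync — holds.
Migrate must be done before Audit — holds.
Triage is already locked to day 2 — holds.
Audit must fall between day 4 and day 5 — holds.
Triage must be done before Migrate — holds.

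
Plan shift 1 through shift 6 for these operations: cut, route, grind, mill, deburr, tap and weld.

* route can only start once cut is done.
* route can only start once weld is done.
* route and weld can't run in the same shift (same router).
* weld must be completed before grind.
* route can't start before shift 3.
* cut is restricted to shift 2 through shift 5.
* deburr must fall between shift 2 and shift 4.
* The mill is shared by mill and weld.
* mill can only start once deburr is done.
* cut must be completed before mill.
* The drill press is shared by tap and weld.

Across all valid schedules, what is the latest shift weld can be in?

shift 5

Downstream work caps weld at shift 5.
weld at shift 5 is achievable: grind=shift 6, deburr=shift 2, tap=shift 1, cut=shift 2, weld=shift 5, route=shift 6, mill=shift 3.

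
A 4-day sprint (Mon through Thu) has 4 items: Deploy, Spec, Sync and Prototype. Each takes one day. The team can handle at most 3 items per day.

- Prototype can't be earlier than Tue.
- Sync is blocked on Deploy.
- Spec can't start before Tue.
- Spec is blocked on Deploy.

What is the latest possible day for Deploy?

Wed

Downstream work caps Deploy at Wed.
Deploy at Wed is achievable: Deploy -> Wed; Prototype -> Tue; Sync -> Thu; Spec -> Thu.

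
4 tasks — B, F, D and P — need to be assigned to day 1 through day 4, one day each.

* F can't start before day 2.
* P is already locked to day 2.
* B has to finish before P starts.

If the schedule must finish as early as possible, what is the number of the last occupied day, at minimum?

day 2

The precedence chain requires at least 2 distinct days.
2 works (last occupied day: day 2): for example P in day 2; B in day 1; D in day 1; F in day 2.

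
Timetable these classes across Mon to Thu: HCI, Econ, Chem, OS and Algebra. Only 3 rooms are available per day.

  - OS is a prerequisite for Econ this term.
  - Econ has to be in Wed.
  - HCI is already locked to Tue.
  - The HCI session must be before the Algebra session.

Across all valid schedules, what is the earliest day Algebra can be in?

Wed

Precedence pushes Algebra to at least Wed.
Algebra at Wed is achievable: OS=Mon, Algebra=Wed, HCI=Tue, Chem=Mon, Econ=Wed.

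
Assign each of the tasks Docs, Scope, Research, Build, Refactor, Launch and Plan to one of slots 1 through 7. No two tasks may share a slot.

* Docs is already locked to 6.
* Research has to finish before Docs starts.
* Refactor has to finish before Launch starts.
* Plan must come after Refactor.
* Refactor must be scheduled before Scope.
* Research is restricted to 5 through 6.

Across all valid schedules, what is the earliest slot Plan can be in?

Precedence pushes Plan to at least 2.
Plan at 2 is achievable: Build -> 7; Scope -> 3; Plan -> 2; Docs -> 6; Refactor -> 1; Research -> 5; Launch -> 4.

2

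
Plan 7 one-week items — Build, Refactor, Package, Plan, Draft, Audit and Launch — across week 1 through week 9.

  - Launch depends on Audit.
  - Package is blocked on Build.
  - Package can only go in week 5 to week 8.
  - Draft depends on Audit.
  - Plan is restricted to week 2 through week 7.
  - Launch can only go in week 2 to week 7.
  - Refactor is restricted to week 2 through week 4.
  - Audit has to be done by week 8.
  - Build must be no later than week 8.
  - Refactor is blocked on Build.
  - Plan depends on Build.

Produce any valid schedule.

Plan -> week 2; Build -> week 1; Launch -> week 2; Package -> week 5; Refactor -> week 2; Draft -> week 2; Audit -> week 1

Checking: Build(week 1) before Package(week 5); Audit(week 1) before Draft(week 2); Build(week 1) before Plan(week 2); Audit(week 1) before Launch(week 2); Build(week 1) before Refactor(week 2); Launch=week 2 in [week 2,week 7]; Refactor=week 2 in [week 2,week 4]; Plan=week 2 in [week 2,week 7]; Audit=week 1 in [week 1,week 8]; Build=week 1 in [week 1,week 8]; Package=week 5 in [week 5,week 8].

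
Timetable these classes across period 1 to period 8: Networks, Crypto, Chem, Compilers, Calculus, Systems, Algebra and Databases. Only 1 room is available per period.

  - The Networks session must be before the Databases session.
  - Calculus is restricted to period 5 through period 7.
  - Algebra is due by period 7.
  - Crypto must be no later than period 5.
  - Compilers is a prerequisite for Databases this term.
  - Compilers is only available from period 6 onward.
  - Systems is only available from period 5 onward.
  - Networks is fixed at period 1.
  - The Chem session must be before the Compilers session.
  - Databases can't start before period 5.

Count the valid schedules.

Splitting on Crypto: it can be period 2 (10), period 3 (10), period 4 (10). Listing each branch's schedules as (Networks, Chem, Compilers, Calculus, Systems, Algebra, Databases) by period number:
Crypto=period 2: (1,3,6,5,7,4,8) (1,3,6,5,8,4,7) (1,3,6,7,5,4,8) (1,3,7,5,6,4,8) (1,3,7,6,5,4,8) (1,4,6,5,7,3,8) (1,4,6,5,8,3,7) (1,4,6,7,5,3,8) (1,4,7,5,6,3,8) (1,4,7,6,5,3,8) — 10.
Crypto=period 3: (1,2,6,5,7,4,8) (1,2,6,5,8,4,7) (1,2,6,7,5,4,8) (1,2,7,5,6,4,8) (1,2,7,6,5,4,8) (1,4,6,5,7,2,8) (1,4,6,5,8,2,7) (1,4,6,7,5,2,8) (1,4,7,5,6,2,8) (1,4,7,6,5,2,8) — 10.
Crypto=period 4: (1,2,6,5,7,3,8) (1,2,6,5,8,3,7) (1,2,6,7,5,3,8) (1,2,7,5,6,3,8) (1,2,7,6,5,3,8) (1,3,6,5,7,2,8) (1,3,6,5,8,2,7) (1,3,6,7,5,2,8) (1,3,7,5,6,2,8) (1,3,7,6,5,2,8) — 10.
Summing: 10 + 10 + 10 = 30.

30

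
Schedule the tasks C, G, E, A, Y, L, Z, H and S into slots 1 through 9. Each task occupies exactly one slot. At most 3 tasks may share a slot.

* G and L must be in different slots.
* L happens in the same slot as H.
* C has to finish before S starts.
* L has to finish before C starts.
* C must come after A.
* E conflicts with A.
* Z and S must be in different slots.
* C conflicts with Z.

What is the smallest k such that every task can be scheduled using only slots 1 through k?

4 slots

The precedence chain requires at least 3 distinct slots.
With at most 3 per slot and 9 tasks, at least 3 slots are needed.
Could 3 slots be enough, i.e. nothing placed later than 3? No: S must come after C (at 1 or later) → {2, 3}; C must come before S (at 3 or earlier) → {1, 2}; C must come after L (at 1 or later) → {2}; L must come before C (at 2 or earlier) → {1}; A must come before C (at 2 or earlier) → {1}; H must be in the same slot as L (in {1}) → {1}; Z can't share with C (2) → {1, 3}; Z can't use 1, already full with A, L and H (limit 3) → {3}; S must come after C (at 2 or later) → {3}; S can't share with Z (3) → nothing is left.
So 3 slots is not enough.
4 works (last occupied slot: 4): for example H=1; A=1; S=3; C=2; E=2; Z=4; Y=3; L=1; G=2.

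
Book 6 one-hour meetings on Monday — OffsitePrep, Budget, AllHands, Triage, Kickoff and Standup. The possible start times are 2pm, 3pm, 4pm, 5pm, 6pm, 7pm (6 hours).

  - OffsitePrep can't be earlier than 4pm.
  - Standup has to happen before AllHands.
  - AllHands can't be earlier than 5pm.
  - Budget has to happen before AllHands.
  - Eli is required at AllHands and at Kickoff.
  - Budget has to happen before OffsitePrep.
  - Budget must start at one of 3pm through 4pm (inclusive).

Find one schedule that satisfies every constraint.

Budget=3pm; OffsitePrep=4pm; Kickoff=2pm; AllHands=5pm; Triage=2pm; Standup=2pm

Checking: Standup(2pm) before AllHands(5pm); Budget(3pm) before OffsitePrep(4pm); Budget(3pm) before AllHands(5pm); AllHands(5pm) != Kickoff(2pm); Budget=3pm in [3pm,4pm]; OffsitePrep=4pm in [4pm,7pm]; AllHands=5pm in [5pm,7pm].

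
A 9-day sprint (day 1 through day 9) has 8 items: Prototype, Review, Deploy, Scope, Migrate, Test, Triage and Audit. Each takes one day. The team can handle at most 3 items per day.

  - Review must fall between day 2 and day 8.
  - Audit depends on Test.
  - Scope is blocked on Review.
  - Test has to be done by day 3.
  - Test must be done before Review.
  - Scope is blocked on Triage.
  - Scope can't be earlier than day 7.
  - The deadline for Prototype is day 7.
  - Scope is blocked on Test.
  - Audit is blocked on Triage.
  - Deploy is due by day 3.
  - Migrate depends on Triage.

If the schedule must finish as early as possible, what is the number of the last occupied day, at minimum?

7

The precedence chain requires at least 3 distinct days.
With at most 3 per day and 8 tasks, at least 3 days are needed.
Scope can't be placed before day 7, so the schedule must run through at least day 7.
7 works (last occupied day: day 7): for example Triage -> day 1; Audit -> day 2; Deploy -> day 1; Review -> day 2; Migrate -> day 2; Scope -> day 7; Prototype -> day 3; Test -> day 1.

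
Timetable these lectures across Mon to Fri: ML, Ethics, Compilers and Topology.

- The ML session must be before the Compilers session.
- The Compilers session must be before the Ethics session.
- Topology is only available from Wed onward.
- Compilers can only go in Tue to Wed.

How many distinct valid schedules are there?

21

Splitting on ML: it can be Mon (15), Tue (6). Listing each branch's schedules as (Ethics, Compilers, Topology):
ML=Mon: (Wed,Tue,Wed) (Wed,Tue,Thu) (Wed,Tue,Fri) (Thu,Tue,Wed) (Thu,Tue,Thu) (Thu,Tue,Fri) (Thu,Wed,Wed) (Thu,Wed,Thu) (Thu,Wed,Fri) (Fri,Tue,Wed) (Fri,Tue,Thu) (Fri,Tue,Fri) (Fri,Wed,Wed) (Fri,Wed,Thu) (Fri,Wed,Fri) — 15.
ML=Tue: (Thu,Wed,Wed) (Thu,Wed,Thu) (Thu,Wed,Fri) (Fri,Wed,Wed) (Fri,Wed,Thu) (Fri,Wed,Fri) — 6.
Summing: 15 + 6 = 21.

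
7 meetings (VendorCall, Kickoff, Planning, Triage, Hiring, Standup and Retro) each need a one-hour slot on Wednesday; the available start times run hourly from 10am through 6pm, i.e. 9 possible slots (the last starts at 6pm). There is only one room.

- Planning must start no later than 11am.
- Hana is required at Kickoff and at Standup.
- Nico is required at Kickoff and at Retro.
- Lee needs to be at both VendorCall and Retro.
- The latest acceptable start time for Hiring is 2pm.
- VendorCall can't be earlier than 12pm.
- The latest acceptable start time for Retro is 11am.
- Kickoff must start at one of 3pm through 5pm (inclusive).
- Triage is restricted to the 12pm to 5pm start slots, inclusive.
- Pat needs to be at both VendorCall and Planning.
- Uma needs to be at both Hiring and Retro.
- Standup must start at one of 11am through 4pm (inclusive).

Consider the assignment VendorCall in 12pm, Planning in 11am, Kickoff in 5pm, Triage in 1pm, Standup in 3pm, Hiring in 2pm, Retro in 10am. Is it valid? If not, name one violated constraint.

The latest acceptable start time for Hiring is 2pm — holds.
Uma needs to be at both Hiring and Retro — holds.
Planning must start no later than 11am — holds.
There is only one room — holds.
The latest acceptable start time for Retro is 11am — holds.
Pat needs to be at both VendorCall and Planning — holds.
Kickoff must start at one of 3pm through 5pm (inclusive) — holds.
Nico is required at Kickoff and at Retro — holds.
VendorCall can't be earlier than 12pm — holds.
Triage is restricted to the 12pm to 5pm start slots, inclusive — holds.
Hana is required at Kickoff and at Standup — holds.
Lee needs to be at both VendorCall and Retro — holds.
Standup must start at one of 11am through 4pm (inclusive) — holds.

Yes, all constraints hold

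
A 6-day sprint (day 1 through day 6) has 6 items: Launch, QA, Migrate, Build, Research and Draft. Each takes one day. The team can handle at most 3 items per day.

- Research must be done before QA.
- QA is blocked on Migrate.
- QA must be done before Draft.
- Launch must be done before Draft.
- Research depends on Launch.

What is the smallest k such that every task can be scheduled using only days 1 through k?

The precedence chain requires at least 4 distinct days.
With at most 3 per day and 6 tasks, at least 2 days are needed.
4 works (last occupied day: day 4): for example Draft in day 4, Migrate in day 1, Launch in day 1, Build in day 1, QA in day 3, Research in day 2.

4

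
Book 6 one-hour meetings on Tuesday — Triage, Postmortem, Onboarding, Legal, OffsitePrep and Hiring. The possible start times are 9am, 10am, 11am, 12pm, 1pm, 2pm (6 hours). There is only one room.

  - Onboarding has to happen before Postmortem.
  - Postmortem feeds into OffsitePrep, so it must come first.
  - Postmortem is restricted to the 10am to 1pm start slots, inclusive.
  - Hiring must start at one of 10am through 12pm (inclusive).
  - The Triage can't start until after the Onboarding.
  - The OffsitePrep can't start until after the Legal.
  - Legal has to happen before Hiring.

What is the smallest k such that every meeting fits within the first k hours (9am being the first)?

The precedence chain requires at least 3 distinct hours.
With at most 1 per hour and 6 meetings, at least 6 hours are needed.
6 works (last occupied hour: 2pm): for example Postmortem in 12pm; OffsitePrep in 1pm; Legal in 9am; Onboarding in 11am; Hiring in 10am; Triage in 2pm.

6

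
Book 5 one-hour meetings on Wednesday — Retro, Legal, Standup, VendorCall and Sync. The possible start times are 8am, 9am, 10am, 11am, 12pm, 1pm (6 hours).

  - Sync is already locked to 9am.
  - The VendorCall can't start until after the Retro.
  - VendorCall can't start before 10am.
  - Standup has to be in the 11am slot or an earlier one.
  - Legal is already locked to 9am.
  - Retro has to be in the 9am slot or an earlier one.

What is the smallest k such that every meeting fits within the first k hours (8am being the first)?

3 hours

The precedence chain requires at least 2 distinct hours.
VendorCall can't be placed before 10am — that is hour 3 counting from 8am — so the schedule must run through at least 3 hours.
3 works (last occupied hour: 10am): for example VendorCall in 10am; Legal in 9am; Retro in 8am; Sync in 9am; Standup in 8am.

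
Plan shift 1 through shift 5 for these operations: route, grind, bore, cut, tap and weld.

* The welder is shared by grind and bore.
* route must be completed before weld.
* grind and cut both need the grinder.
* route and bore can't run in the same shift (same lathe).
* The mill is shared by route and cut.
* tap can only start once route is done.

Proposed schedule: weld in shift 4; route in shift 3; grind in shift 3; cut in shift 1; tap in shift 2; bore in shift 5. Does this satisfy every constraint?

route must be completed before weld — holds.
grind and cut both need the grinder — holds.
The mill is shared by route and cut — holds.
tap can only start once route is done — violated.
The welder is shared by grind and bore — holds.
route and bore can't run in the same shift (same lathe) — holds.

Invalid. tap can only start once route is done.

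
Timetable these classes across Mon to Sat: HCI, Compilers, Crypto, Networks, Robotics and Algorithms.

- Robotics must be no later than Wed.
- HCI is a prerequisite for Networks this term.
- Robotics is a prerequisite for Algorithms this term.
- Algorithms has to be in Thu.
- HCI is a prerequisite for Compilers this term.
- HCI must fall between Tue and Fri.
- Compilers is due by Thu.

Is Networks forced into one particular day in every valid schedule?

No

Networks can be Wed (e.g. Algorithms=Thu; Networks=Wed; Robotics=Mon; Crypto=Mon; Compilers=Wed; HCI=Tue) or Thu (e.g. Crypto in Mon; Algorithms in Thu; HCI in Tue; Networks in Thu; Robotics in Mon; Compilers in Wed).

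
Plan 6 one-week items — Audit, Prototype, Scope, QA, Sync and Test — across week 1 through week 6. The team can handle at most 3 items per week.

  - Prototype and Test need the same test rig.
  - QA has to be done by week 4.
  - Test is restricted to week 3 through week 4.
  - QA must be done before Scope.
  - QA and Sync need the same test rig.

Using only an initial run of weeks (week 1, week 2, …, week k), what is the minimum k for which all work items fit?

The precedence chain requires at least 2 distinct weeks.
With at most 3 per week and 6 work items, at least 2 weeks are needed.
Test can't be placed before week 3, so the schedule must run through at least week 3.
3 works (last occupied week: week 3): for example Prototype -> week 1, Scope -> week 2, Sync -> week 2, Audit -> week 1, QA -> week 1, Test -> week 3.

3 weeks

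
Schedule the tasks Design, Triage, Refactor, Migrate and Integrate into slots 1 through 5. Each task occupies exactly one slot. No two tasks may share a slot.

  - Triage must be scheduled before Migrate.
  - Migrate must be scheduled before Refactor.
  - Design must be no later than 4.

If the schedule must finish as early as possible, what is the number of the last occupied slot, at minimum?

5

The precedence chain requires at least 3 distinct slots.
With at most 1 per slot and 5 tasks, at least 5 slots are needed.
5 works (last occupied slot: 5): for example Refactor=4, Migrate=3, Design=1, Integrate=5, Triage=2.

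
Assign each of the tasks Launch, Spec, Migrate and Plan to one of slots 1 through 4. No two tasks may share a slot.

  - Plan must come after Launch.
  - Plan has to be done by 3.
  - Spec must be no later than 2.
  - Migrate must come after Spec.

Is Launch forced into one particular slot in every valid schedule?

Launch can be 1 (e.g. Plan -> 3; Migrate -> 4; Launch -> 1; Spec -> 2) or 2 (e.g. Launch in 2; Migrate in 4; Plan in 3; Spec in 1).

No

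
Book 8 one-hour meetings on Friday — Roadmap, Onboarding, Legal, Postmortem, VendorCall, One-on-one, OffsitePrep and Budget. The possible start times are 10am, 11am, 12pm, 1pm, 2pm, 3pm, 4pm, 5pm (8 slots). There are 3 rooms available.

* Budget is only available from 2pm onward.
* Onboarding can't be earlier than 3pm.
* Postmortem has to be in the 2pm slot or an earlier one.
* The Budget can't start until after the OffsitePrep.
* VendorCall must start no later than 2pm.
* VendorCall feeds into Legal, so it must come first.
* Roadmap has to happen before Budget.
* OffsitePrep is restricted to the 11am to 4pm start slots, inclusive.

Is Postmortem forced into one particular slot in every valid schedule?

Postmortem can be 10am (e.g. Onboarding in 3pm; Budget in 2pm; One-on-one in 11am; Roadmap in 10am; Postmortem in 10am; Legal in 11am; VendorCall in 10am; OffsitePrep in 11am) or 11am (e.g. OffsitePrep -> 11am, Onboarding -> 3pm, Legal -> 11am, Roadmap -> 10am, Budget -> 2pm, Postmortem -> 11am, One-on-one -> 10am, VendorCall -> 10am).

No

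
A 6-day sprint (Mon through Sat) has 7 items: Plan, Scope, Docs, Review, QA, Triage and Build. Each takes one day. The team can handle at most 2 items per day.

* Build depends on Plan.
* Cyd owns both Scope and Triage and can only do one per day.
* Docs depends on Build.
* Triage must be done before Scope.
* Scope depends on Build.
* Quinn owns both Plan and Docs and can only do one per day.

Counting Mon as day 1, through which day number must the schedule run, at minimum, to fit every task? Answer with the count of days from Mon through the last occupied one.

The precedence chain requires at least 3 distinct days.
With at most 2 per day and 7 tasks, at least 4 days are needed.
4 works (last occupied day: Thu): for example Docs=Wed; Triage=Mon; Build=Tue; Review=Tue; QA=Thu; Plan=Mon; Scope=Wed.

4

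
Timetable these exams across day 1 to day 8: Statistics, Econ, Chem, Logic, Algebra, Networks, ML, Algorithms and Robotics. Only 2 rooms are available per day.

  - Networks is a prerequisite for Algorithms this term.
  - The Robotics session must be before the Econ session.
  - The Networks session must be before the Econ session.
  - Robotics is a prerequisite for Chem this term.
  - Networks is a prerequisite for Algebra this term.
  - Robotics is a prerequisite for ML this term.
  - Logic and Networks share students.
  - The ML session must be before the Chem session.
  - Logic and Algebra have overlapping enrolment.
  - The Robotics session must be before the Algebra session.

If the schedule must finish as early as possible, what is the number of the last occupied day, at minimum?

5

The precedence chain requires at least 3 distinct days.
With at most 2 per day and 9 exams, at least 5 days are needed.
5 works (last occupied day: day 5): for example Robotics in day 1, Algebra in day 3, Logic in day 5, Econ in day 2, Algorithms in day 4, Statistics in day 4, ML in day 2, Networks in day 1, Chem in day 3.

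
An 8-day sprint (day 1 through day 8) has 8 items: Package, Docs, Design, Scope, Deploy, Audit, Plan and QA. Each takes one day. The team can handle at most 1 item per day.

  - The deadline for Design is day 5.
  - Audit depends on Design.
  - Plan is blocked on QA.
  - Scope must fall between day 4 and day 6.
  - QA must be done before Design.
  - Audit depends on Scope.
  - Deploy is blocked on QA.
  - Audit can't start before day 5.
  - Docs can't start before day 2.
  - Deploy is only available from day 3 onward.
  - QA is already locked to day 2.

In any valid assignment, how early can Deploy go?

Deploy is available from day 3.
Deploy at day 3 is achievable: Deploy=day 3, Design=day 5, Audit=day 6, Docs=day 7, Plan=day 8, Package=day 1, Scope=day 4, QA=day 2.

day 3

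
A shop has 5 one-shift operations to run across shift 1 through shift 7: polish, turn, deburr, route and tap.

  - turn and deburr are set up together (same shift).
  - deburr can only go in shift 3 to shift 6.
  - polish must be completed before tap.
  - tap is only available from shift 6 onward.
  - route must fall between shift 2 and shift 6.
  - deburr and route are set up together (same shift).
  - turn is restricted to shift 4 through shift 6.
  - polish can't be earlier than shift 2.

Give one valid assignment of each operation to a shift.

polish=shift 2, tap=shift 6, turn=shift 4, route=shift 4, deburr=shift 4

Checking: polish(shift 2) before tap(shift 6); deburr = route = shift 4; turn = deburr = shift 4; deburr=shift 4 in [shift 3,shift 6]; turn=shift 4 in [shift 4,shift 6]; tap=shift 6 in [shift 6,shift 7]; polish=shift 2 in [shift 2,shift 7]; route=shift 4 in [shift 2,shift 6].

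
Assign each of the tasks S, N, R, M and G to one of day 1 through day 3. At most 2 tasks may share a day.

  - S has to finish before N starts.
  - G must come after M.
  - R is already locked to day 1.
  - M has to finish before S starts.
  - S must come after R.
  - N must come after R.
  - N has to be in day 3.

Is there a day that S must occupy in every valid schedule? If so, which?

R is fixed at day 1 and must come before S, so S is at least day 2.
N is fixed at day 3 and must come after S, so S is at most day 2.
So S must be day 2.

day 2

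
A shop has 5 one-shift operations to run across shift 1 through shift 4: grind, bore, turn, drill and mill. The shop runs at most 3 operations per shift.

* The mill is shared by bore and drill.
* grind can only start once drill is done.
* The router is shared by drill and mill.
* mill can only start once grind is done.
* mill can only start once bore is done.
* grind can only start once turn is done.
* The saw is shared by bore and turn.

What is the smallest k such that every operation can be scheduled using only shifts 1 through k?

3

The precedence chain requires at least 3 distinct shifts.
With at most 3 per shift and 5 operations, at least 2 shifts are needed.
3 works (last occupied shift: shift 3): for example mill in shift 3; drill in shift 1; turn in shift 1; bore in shift 2; grind in shift 2.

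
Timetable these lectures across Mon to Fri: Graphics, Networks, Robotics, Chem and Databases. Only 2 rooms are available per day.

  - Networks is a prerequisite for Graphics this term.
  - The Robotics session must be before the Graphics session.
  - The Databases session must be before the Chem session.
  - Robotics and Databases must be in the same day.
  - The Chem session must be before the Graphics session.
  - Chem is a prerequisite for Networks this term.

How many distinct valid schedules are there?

Splitting on Graphics: it can be Thu (1), Fri (4). Listing each branch's schedules as (Networks, Robotics, Chem, Databases):
Graphics=Thu: (Wed,Mon,Tue,Mon) — 1.
Graphics=Fri: (Wed,Mon,Tue,Mon) (Thu,Mon,Tue,Mon) (Thu,Mon,Wed,Mon) (Thu,Tue,Wed,Tue) — 4.
Summing: 1 + 4 = 5.

5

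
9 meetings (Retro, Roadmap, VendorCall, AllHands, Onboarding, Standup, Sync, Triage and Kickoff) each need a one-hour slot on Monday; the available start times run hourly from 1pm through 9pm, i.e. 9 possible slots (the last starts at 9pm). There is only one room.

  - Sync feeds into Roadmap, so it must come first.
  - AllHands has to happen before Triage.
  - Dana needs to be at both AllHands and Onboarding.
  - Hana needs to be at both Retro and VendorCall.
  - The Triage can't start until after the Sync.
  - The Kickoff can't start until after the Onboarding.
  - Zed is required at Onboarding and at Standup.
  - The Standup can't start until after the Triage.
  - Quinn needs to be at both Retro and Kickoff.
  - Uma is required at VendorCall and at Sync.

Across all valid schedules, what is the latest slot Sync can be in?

Downstream work caps Sync at 7pm.
Sync at 6pm is achievable: VendorCall in 5pm, AllHands in 1pm, Standup in 9pm, Sync in 6pm, Triage in 7pm, Retro in 4pm, Kickoff in 3pm, Onboarding in 2pm, Roadmap in 8pm.
Nothing later works — the conflict and capacity constraints rule out every slot after 6pm.

6pm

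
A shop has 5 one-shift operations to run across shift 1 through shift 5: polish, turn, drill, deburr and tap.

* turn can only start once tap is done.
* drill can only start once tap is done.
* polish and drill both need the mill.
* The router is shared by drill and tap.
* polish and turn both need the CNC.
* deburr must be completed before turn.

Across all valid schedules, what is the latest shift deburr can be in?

Downstream work caps deburr at shift 4.
deburr at shift 4 is achievable: tap -> shift 1; drill -> shift 2; polish -> shift 1; deburr -> shift 4; turn -> shift 5.

shift 4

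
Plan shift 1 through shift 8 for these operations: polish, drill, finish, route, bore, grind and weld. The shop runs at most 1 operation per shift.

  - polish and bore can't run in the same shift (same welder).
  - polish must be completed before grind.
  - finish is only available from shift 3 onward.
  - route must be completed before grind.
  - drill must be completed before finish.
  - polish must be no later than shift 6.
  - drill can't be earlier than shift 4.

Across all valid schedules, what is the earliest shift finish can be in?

shift 5

Finish is available from shift 3; precedence pushes finish to at least shift 5.
finish at shift 5 is achievable: bore -> shift 6, grind -> shift 3, drill -> shift 4, finish -> shift 5, route -> shift 2, weld -> shift 7, polish -> shift 1.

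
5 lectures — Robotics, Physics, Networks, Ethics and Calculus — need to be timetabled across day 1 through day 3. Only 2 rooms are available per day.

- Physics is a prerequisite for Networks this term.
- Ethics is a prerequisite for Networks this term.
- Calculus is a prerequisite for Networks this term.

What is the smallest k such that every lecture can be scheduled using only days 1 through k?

3 days

The precedence chain requires at least 2 distinct days.
With at most 2 per day and 5 lectures, at least 3 days are needed.
3 works (last occupied day: day 3): for example Ethics -> day 1; Networks -> day 3; Calculus -> day 2; Robotics -> day 2; Physics -> day 1.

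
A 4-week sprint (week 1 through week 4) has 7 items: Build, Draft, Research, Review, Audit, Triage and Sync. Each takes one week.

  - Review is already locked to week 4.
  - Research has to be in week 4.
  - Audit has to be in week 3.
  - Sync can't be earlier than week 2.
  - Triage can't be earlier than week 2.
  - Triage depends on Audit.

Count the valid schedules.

48

Splitting on Build: it can be week 1 (12), week 2 (12), week 3 (12), week 4 (12). Listing each branch's schedules as (Draft, Research, Review, Audit, Triage, Sync) by week number:
Build=week 1: (1,4,4,3,4,2) (1,4,4,3,4,3) (1,4,4,3,4,4) (2,4,4,3,4,2) (2,4,4,3,4,3) (2,4,4,3,4,4) (3,4,4,3,4,2) (3,4,4,3,4,3) (3,4,4,3,4,4) (4,4,4,3,4,2) (4,4,4,3,4,3) (4,4,4,3,4,4) — 12.
Build=week 2: (1,4,4,3,4,2) (1,4,4,3,4,3) (1,4,4,3,4,4) (2,4,4,3,4,2) (2,4,4,3,4,3) (2,4,4,3,4,4) (3,4,4,3,4,2) (3,4,4,3,4,3) (3,4,4,3,4,4) (4,4,4,3,4,2) (4,4,4,3,4,3) (4,4,4,3,4,4) — 12.
Build=week 3: (1,4,4,3,4,2) (1,4,4,3,4,3) (1,4,4,3,4,4) (2,4,4,3,4,2) (2,4,4,3,4,3) (2,4,4,3,4,4) (3,4,4,3,4,2) (3,4,4,3,4,3) (3,4,4,3,4,4) (4,4,4,3,4,2) (4,4,4,3,4,3) (4,4,4,3,4,4) — 12.
Build=week 4: (1,4,4,3,4,2) (1,4,4,3,4,3) (1,4,4,3,4,4) (2,4,4,3,4,2) (2,4,4,3,4,3) (2,4,4,3,4,4) (3,4,4,3,4,2) (3,4,4,3,4,3) (3,4,4,3,4,4) (4,4,4,3,4,2) (4,4,4,3,4,3) (4,4,4,3,4,4) — 12.
Summing: 12 + 12 + 12 + 12 = 48.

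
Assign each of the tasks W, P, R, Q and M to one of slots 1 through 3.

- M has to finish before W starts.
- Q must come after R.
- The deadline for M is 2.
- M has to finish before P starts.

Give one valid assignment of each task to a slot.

M -> 1, W -> 2, Q -> 2, R -> 1, P -> 2

Checking: R(1) before Q(2); M(1) before W(2); M(1) before P(2); M=1 in [1,2].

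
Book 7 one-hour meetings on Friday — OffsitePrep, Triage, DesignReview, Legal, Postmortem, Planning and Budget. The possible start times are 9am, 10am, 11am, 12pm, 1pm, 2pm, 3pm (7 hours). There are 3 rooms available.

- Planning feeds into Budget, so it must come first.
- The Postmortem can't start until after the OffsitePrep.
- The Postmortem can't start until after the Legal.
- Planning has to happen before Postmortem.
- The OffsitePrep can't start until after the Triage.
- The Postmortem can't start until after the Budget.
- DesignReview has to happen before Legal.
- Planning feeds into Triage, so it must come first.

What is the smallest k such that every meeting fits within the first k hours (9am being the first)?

The precedence chain requires at least 4 distinct hours.
With at most 3 per hour and 7 meetings, at least 3 hours are needed.
4 works (last occupied hour: 12pm): for example DesignReview=9am, Triage=10am, Postmortem=12pm, Planning=9am, Budget=10am, OffsitePrep=11am, Legal=10am.

4 hours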